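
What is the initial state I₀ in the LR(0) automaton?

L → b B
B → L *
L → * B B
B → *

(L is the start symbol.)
First, augment the grammar with L' → L
I₀ = CLOSURE({ [L' → . L] }):
  [L' → . L] has the dot before L: add [L → . b B], [L → . * B B]
No further items can be added.

I₀ = { [L → . * B B], [L → . b B], [L' → . L] }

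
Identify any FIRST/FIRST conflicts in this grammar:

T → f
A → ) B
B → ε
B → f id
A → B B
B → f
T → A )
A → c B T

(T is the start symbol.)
FIRST sets of the non-terminals at (or reachable through a nullable prefix from) the front of some alternative:
  FIRST(A) = { ')', 'c', 'f', ε }
  FIRST(B) = { 'f', ε }

Productions for T:
  T → f: FIRST = { 'f' }
  T → A ): FIRST = { ')', 'c', 'f' }
Productions for A:
  A → ) B: FIRST = { ')' }
  A → B B: FIRST = { 'f', ε }
  A → c B T: FIRST = { 'c' }
Productions for B:
  B → ε: FIRST = { ε }
  B → f id: FIRST = { 'f' }
  B → f: FIRST = { 'f' }

Conflict for T: T → f and T → A )
  Overlap: { 'f' }
Conflict for B: B → f id and B → f
  Overlap: { 'f' }

Answer: Yes. T → f / T → A ')' on { 'f' }; B → f id / B → f on { 'f' }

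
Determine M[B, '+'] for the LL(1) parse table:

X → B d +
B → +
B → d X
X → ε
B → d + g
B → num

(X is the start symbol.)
To find M[B, '+'], we find productions for B where '+' is in the predict set (PREDICT(N → α) = (FIRST(α) \ {ε}) ∪ (FOLLOW(N) if α ⇒* ε)).

B → +: PREDICT = { '+' }
  '+' is in predict set, so this production goes in M[B, '+']
B → d X: PREDICT = { 'd' }
B → d + g: PREDICT = { 'd' }
B → num: PREDICT = { 'num' }

M[B, '+'] = B → +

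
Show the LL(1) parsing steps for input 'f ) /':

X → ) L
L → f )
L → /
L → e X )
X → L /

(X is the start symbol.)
LL(1) parsing maintains a stack (initially the start symbol over $) and the input. At each step: if the stack top is a terminal, match it against the current input token; if it is a non-terminal N, replace it with the RHS of M[N, lookahead] (the unique production whose predict set contains the lookahead).

Stack is shown with the top on the left.

Stack    Input    Action
------------------------
X $      f ) / $  output X → L /
L / $    f ) / $  output L → f )
f ) / $  f ) / $  match 'f'
) / $    ) / $    match ')'
/ $      / $      match '/'
$        $        accept

The string is accepted.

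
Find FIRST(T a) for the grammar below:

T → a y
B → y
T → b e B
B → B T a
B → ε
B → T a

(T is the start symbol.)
{ 'a', 'b' }

FIRST sets of the non-terminals involved (from the grammar, by fixed-point iteration):
  FIRST(T) = { 'a', 'b' }

To compute FIRST(T a), process the symbols left to right:
Symbol T is a non-terminal. Add FIRST(T) \ {ε} = { 'a', 'b' }
T is not nullable (ε ∉ FIRST(T)), so stop here.
FIRST(T a) = { 'a', 'b' }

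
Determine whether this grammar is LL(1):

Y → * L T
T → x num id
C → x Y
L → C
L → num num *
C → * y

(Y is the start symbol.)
Relevant sets:
  FIRST(C) = { '*', 'x' }

For C:
  PREDICT(C → x Y) = { 'x' }
  PREDICT(C → '*' y) = { '*' }
For L:
  PREDICT(L → C) = { '*', 'x' }
  PREDICT(L → num num '*') = { 'num' }
Y, T have a single production, so nothing to check there.

All predict sets are disjoint. The grammar IS LL(1).

Answer: Yes, the grammar is LL(1).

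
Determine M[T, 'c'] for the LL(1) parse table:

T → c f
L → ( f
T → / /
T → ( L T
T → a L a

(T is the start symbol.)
T → c f

To find M[T, 'c'], we find productions for T where 'c' is in the predict set (PREDICT(N → α) = (FIRST(α) \ {ε}) ∪ (FOLLOW(N) if α ⇒* ε)).

T → c f: PREDICT = { 'c' }
  'c' is in predict set, so this production goes in M[T, 'c']
T → / /: PREDICT = { '/' }
T → ( L T: PREDICT = { '(' }
T → a L a: PREDICT = { 'a' }

M[T, 'c'] = T → c f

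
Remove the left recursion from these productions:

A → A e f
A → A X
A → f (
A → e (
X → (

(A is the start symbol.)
A → f ( A'
A → e ( A'
A' → e f A'
A' → X A'
A' → ε
X → (

A is directly left-recursive. The standard transformation for
  A → A α₁ | ... | A α_m | β₁ | ... | β_n
is
  A  → β₁ A' | ... | β_n A'
  A' → α₁ A' | ... | α_m A' | ε

A → f ( becomes A → f ( A'
A → e ( becomes A → e ( A'
A → A e f becomes A' → e f A'
A → A X becomes A' → X A'
Add A' → ε

Productions for other non-terminals are unchanged:
  X → (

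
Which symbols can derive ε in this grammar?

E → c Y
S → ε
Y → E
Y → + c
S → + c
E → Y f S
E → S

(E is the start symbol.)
{ 'E', 'S', 'Y' }

ε-productions: S → ε
So S is immediately nullable.
E → S: every symbol on the right is nullable, so E is nullable too.
Y → E: every symbol on the right is nullable, so Y is nullable too.
Every non-terminal is now nullable.
Nullable = { 'E', 'S', 'Y' }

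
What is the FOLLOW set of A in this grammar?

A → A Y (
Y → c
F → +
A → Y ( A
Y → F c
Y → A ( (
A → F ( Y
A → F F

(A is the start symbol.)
{ $, '(', '+', 'c' }

A is the start symbol, so $ ∈ FOLLOW(A).
In A → A Y (: A is followed by Y '(', add FIRST(Y '(') \ {ε} = { '+', 'c' }
In A → Y ( A: A is at the end; this adds FOLLOW(A) to itself — nothing new
In Y → A ( (: A is followed by '(' '(', add FIRST('(' '(') \ {ε} = { '(' }

Taking the union: FOLLOW(A) = { $, '(', '+', 'c' }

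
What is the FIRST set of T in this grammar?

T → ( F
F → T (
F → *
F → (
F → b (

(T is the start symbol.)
{ '(' }

To compute FIRST(T), examine every production with T on the left-hand side, reading each right-hand side left to right until a non-nullable symbol is reached.

From T → ( F:
  - '(' is a terminal: add '(' and stop

Collecting: FIRST(T) = { '(' }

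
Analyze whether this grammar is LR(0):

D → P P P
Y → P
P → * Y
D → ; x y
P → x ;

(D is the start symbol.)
Yes, the grammar is LR(0)

A grammar is LR(0) if no state in the canonical LR(0) collection has:
  - both a shift item (dot before a terminal) and a complete item (shift-reduce conflict), or
  - two or more complete items (reduce-reduce conflict; the accept item [D' → D .] counts as a complete item here).

Augment with D' → D and build the canonical LR(0) collection (I0 = CLOSURE({[D' → . D]}), then GOTO on every symbol after a dot until no new states appear). It has 13 states:
  I0: { [D → . ; x y], [D → . P P P], [D' → . D], [P → . * Y], [P → . x ;] }  — shift
  I1: { [P → * . Y], [P → . * Y], [P → . x ;], [Y → . P] }  — shift
  I2: { [D → ; . x y] }  — shift
  I3: { [D' → D .] }  — accept
  I4: { [D → P . P P], [P → . * Y], [P → . x ;] }  — shift
  I5: { [P → x . ;] }  — shift
  I6: { [P → x ; .] }  — reduce
  I7: { [D → P P . P], [P → . * Y], [P → . x ;] }  — shift
  I8: { [D → P P P .] }  — reduce
  I9: { [D → ; x . y] }  — shift
  I10: { [D → ; x y .] }  — reduce
  I11: { [Y → P .] }  — reduce
  I12: { [P → * Y .] }  — reduce

Every state is either a pure shift/goto state or contains exactly one complete item and nothing to shift — no conflicts. The grammar is LR(0).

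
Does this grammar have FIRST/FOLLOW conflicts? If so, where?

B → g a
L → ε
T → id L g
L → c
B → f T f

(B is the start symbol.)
No FIRST/FOLLOW conflicts.

Nullable non-terminals: L.

L: nullable alternative(s) L → ε; FOLLOW(L) = { 'g' }
  L → ε: FIRST \ {ε} = { } — this is the only nullable alternative, skip
  L → c: FIRST \ {ε} = { 'c' } — disjoint from FOLLOW(L)

B, T have no nullable alternative, so no FIRST/FOLLOW check is needed there.

No FIRST/FOLLOW conflicts found.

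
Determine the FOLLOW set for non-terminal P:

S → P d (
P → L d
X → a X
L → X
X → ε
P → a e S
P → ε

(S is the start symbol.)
To compute FOLLOW(P), find every occurrence of P on a right-hand side N → α P β: add FIRST(β) \ {ε}, and if β is empty or nullable also add FOLLOW(N). Iterate to a fixed point.

In S → P d (: P is followed by d '(', add FIRST(d '(') \ {ε} = { 'd' }

Taking the union: FOLLOW(P) = { 'd' }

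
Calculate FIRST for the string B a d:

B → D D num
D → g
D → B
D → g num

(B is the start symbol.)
{ 'g' }

FIRST sets of the non-terminals involved (from the grammar, by fixed-point iteration):
  FIRST(B) = { 'g' }

To compute FIRST(B a d), process the symbols left to right:
Symbol B is a non-terminal. Add FIRST(B) \ {ε} = { 'g' }
B is not nullable (ε ∉ FIRST(B)), so stop here.
FIRST(B a d) = { 'g' }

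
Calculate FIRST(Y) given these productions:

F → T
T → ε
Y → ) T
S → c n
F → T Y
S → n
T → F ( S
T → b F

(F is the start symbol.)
To compute FIRST(Y), examine every production with Y on the left-hand side, reading each right-hand side left to right until a non-nullable symbol is reached.

From Y → ) T:
  - ')' is a terminal: add ')' and stop

Collecting: FIRST(Y) = { ')' }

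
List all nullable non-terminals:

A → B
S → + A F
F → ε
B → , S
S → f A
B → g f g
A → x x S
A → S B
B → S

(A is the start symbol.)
A non-terminal is nullable if it can derive ε (the empty string): either it has an ε-production, or it has a production whose right-hand side consists entirely of nullable non-terminals.

ε-productions: F → ε
So F is immediately nullable.
No further non-terminal can be added: every production for the remaining non-terminals contains a terminal or a non-nullable non-terminal.
Nullable = { 'F' }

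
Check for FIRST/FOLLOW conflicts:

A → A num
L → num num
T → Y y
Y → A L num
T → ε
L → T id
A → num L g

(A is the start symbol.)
No FIRST/FOLLOW conflicts.

Nullable non-terminals: T.
FIRST sets used below: FIRST(Y) = { 'num' }

T: nullable alternative(s) T → ε; FOLLOW(T) = { 'id' }
  T → Y y: FIRST \ {ε} = { 'num' } — disjoint from FOLLOW(T)
  T → ε: FIRST \ {ε} = { } — this is the only nullable alternative, skip

A, L, Y have no nullable alternative, so no FIRST/FOLLOW check is needed there.

No FIRST/FOLLOW conflicts found.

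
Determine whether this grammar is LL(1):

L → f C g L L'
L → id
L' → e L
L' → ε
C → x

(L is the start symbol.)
A grammar is LL(1) if for each non-terminal N with multiple productions, the predict sets of those productions are pairwise disjoint, where PREDICT(N → α) = (FIRST(α) \ {ε}) ∪ (FOLLOW(N) if α ⇒* ε).

Relevant sets:
  FOLLOW(L') = { $, 'e' }

For L:
  PREDICT(L → f C g L L') = { 'f' }
  PREDICT(L → id) = { 'id' }
For L':
  PREDICT(L' → e L) = { 'e' }
  PREDICT(L' → ε) = { $, 'e' }
C has a single production, so nothing to check there.

Conflict found: Predict set conflict for L': { 'e' }
The grammar is NOT LL(1).

Answer: No. Predict set conflict for L': { 'e' }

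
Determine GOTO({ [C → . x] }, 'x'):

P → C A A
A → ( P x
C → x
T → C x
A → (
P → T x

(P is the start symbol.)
GOTO(I, 'x') = CLOSURE({ [A → αX.β] : [A → α.Xβ] ∈ I, X = 'x' })

Items with dot before 'x', with the dot advanced:
  [C → . x] → [C → x .]
Closure adds nothing (no advanced item has the dot before a non-terminal).

GOTO = { [C → x .] }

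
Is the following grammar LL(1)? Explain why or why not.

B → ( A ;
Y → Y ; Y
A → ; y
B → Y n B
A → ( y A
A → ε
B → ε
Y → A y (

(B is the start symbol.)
A grammar is LL(1) if for each non-terminal N with multiple productions, the predict sets of those productions are pairwise disjoint, where PREDICT(N → α) = (FIRST(α) \ {ε}) ∪ (FOLLOW(N) if α ⇒* ε).

Relevant sets:
  FIRST(Y) = { '(', ';', 'y' }
  FIRST(A) = { '(', ';', ε }
  FOLLOW(B) = { $ }
  FOLLOW(A) = { ';', 'y' }

For B:
  PREDICT(B → '(' A ';') = { '(' }
  PREDICT(B → Y n B) = { '(', ';', 'y' }
  PREDICT(B → ε) = { $ }
For Y:
  PREDICT(Y → Y ';' Y) = { '(', ';', 'y' }
  PREDICT(Y → A y '(') = { '(', ';', 'y' }
For A:
  PREDICT(A → ';' y) = { ';' }
  PREDICT(A → '(' y A) = { '(' }
  PREDICT(A → ε) = { ';', 'y' }

Conflict found: Predict set conflict for B: { '(' }
The grammar is NOT LL(1).

Answer: No. Predict set conflict for B: { '(' }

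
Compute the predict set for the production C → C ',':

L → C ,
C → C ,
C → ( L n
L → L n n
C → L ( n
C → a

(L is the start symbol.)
PREDICT(C → C ',') = (FIRST(RHS) \ {ε}) ∪ (FOLLOW(C) if ε ∈ FIRST(RHS), i.e. RHS ⇒* ε)
FIRST(C) = { '(', 'a' }
FIRST(C ',') = { '(', 'a' }
ε ∉ FIRST(C ','), so FOLLOW(C) is not added.
PREDICT(C → C ',') = { '(', 'a' }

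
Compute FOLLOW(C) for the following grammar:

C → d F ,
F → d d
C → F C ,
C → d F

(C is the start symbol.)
To compute FOLLOW(C), find every occurrence of C on a right-hand side N → α C β: add FIRST(β) \ {ε}, and if β is empty or nullable also add FOLLOW(N). Iterate to a fixed point.

C is the start symbol, so $ ∈ FOLLOW(C).
In C → F C ,: C is followed by ',', add FIRST(',') \ {ε} = { ',' }

Taking the union: FOLLOW(C) = { $, ',' }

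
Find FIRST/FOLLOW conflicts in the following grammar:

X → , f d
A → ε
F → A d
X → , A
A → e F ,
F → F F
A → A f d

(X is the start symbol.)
Yes. A → A f d with FOLLOW(A) on { 'f' }

A FIRST/FOLLOW conflict occurs when a non-terminal N has a nullable alternative N → β (β ⇒* ε) and another alternative N → α with FIRST(α) ∩ FOLLOW(N) ≠ ∅: on such a lookahead the parser cannot decide between expanding α and letting N vanish via β.

Nullable non-terminals: A.
FIRST sets used below: FIRST(A) = { 'e', 'f', ε }

A: nullable alternative(s) A → ε; FOLLOW(A) = { $, 'd', 'f' }
  A → ε: FIRST \ {ε} = { } — this is the only nullable alternative, skip
  A → e F ,: FIRST \ {ε} = { 'e' } — disjoint from FOLLOW(A)
  A → A f d: FIRST \ {ε} = { 'e', 'f' } — overlaps FOLLOW(A) on { 'f' }: CONFLICT

F, X have no nullable alternative, so no FIRST/FOLLOW check is needed there.

So the grammar has 1 FIRST/FOLLOW conflict (marked CONFLICT above).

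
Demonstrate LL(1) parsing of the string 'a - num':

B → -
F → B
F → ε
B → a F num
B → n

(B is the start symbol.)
LL(1) parsing maintains a stack (initially the start symbol over $) and the input. At each step: if the stack top is a terminal, match it against the current input token; if it is a non-terminal N, replace it with the RHS of M[N, lookahead] (the unique production whose predict set contains the lookahead).

Stack is shown with the top on the left.

Stack      Input      Action
----------------------------
B $        a - num $  output B → a F num
a F num $  a - num $  match 'a'
F num $    - num $    output F → B
B num $    - num $    output B → -
- num $    - num $    match '-'
num $      num $      match 'num'
$          $          accept

The string is accepted.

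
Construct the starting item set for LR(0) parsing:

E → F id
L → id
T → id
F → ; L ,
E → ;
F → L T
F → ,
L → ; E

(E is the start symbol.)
First, augment the grammar with E' → E
I₀ = CLOSURE({ [E' → . E] }):
  [E' → . E] has the dot before E: add [E → . F id], [E → . ;]
  [E → . F id] has the dot before F: add [F → . ; L ,], [F → . L T], [F → . ,]
  [F → . L T] has the dot before L: add [L → . id], [L → . ; E]
No further items can be added.

I₀ = { [E → . ;], [E → . F id], [E' → . E], [F → . ,], [F → . ; L ,], [F → . L T], [L → . ; E], [L → . id] }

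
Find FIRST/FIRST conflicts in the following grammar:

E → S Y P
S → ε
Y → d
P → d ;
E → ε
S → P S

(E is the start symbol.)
FIRST sets of the non-terminals at (or reachable through a nullable prefix from) the front of some alternative:
  FIRST(S) = { 'd', ε }
  FIRST(Y) = { 'd' }
  FIRST(P) = { 'd' }

Productions for E:
  E → S Y P: FIRST = { 'd' }
  E → ε: FIRST = { ε }
Productions for S:
  S → ε: FIRST = { ε }
  S → P S: FIRST = { 'd' }
Y, P have only one production, so no FIRST/FIRST conflict is possible there.

All alternatives of each non-terminal have pairwise disjoint FIRST sets.

Answer: No FIRST/FIRST conflicts.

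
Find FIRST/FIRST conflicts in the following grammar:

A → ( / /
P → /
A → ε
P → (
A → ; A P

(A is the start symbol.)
A FIRST/FIRST conflict occurs when two productions N → α and N → β for the same non-terminal have FIRST(α) ∩ FIRST(β) ≠ ∅ (with ε ∈ FIRST of a nullable right-hand side, so two nullable alternatives also conflict).

Productions for A:
  A → ( / /: FIRST = { '(' }
  A → ε: FIRST = { ε }
  A → ; A P: FIRST = { ';' }
Productions for P:
  P → /: FIRST = { '/' }
  P → (: FIRST = { '(' }

All alternatives of each non-terminal have pairwise disjoint FIRST sets.

Answer: No FIRST/FIRST conflicts.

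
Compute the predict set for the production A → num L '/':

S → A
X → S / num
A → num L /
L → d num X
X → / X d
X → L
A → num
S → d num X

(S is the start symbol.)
{ 'num' }

PREDICT(A → num L '/') = (FIRST(RHS) \ {ε}) ∪ (FOLLOW(A) if ε ∈ FIRST(RHS), i.e. RHS ⇒* ε)
FIRST(num L '/') = { 'num' }
ε ∉ FIRST(num L '/'), so FOLLOW(A) is not added.
PREDICT(A → num L '/') = { 'num' }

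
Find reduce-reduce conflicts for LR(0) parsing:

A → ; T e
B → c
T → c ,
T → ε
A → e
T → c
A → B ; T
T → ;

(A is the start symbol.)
No reduce-reduce conflicts

A reduce-reduce conflict occurs when an LR(0) state has two complete items [A → α .] and [B → β .] — both call for a reduction, and with no lookahead the parser cannot choose between them.

Augment with A' → A and build the canonical LR(0) collection (I0 = CLOSURE({[A' → . A]}), then GOTO on every symbol after a dot until no new states appear). It has 13 states:
  I0: { [A → . ; T e], [A → . B ; T], [A → . e], [A' → . A], [B → . c] }  — shift
  I1: { [A → ; . T e], [T → . ;], [T → . c ,], [T → . c], [T → .] }  — shift, reduce
  I2: { [A' → A .] }  — accept
  I3: { [A → B . ; T] }  — shift
  I4: { [B → c .] }  — reduce
  I5: { [A → e .] }  — reduce
  I6: { [A → B ; . T], [T → . ;], [T → . c ,], [T → . c], [T → .] }  — shift, reduce
  I7: { [T → ; .] }  — reduce
  I8: { [A → B ; T .] }  — reduce
  I9: { [T → c . ,], [T → c .] }  — shift, reduce
  I10: { [T → c , .] }  — reduce
  I11: { [A → ; T . e] }  — shift
  I12: { [A → ; T e .] }  — reduce

No state contains more than one complete item.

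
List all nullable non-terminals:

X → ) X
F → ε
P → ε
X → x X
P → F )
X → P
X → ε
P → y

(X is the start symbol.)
{ 'F', 'P', 'X' }

ε-productions: F → ε, P → ε, X → ε
So F, P, X are immediately nullable.
Every non-terminal is now nullable.
Nullable = { 'F', 'P', 'X' }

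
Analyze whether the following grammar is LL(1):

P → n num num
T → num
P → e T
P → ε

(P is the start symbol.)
Yes, the grammar is LL(1).

A grammar is LL(1) if for each non-terminal N with multiple productions, the predict sets of those productions are pairwise disjoint, where PREDICT(N → α) = (FIRST(α) \ {ε}) ∪ (FOLLOW(N) if α ⇒* ε).

Relevant sets:
  FOLLOW(P) = { $ }

For P:
  PREDICT(P → n num num) = { 'n' }
  PREDICT(P → e T) = { 'e' }
  PREDICT(P → ε) = { $ }
T has a single production, so nothing to check there.

All predict sets are disjoint. The grammar IS LL(1).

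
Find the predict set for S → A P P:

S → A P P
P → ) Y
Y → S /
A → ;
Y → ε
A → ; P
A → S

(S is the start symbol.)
PREDICT(S → A P P) = (FIRST(RHS) \ {ε}) ∪ (FOLLOW(S) if ε ∈ FIRST(RHS), i.e. RHS ⇒* ε)
FIRST(A) = { ';' }
FIRST(A P P) = { ';' }
ε ∉ FIRST(A P P), so FOLLOW(S) is not added.
PREDICT(S → A P P) = { ';' }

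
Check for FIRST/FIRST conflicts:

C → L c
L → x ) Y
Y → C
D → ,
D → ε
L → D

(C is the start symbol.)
No FIRST/FIRST conflicts.

A FIRST/FIRST conflict occurs when two productions N → α and N → β for the same non-terminal have FIRST(α) ∩ FIRST(β) ≠ ∅ (with ε ∈ FIRST of a nullable right-hand side, so two nullable alternatives also conflict).

FIRST sets of the non-terminals at (or reachable through a nullable prefix from) the front of some alternative:
  FIRST(D) = { ',', ε }

Productions for L:
  L → x ) Y: FIRST = { 'x' }
  L → D: FIRST = { ',', ε }
Productions for D:
  D → ,: FIRST = { ',' }
  D → ε: FIRST = { ε }
C, Y have only one production, so no FIRST/FIRST conflict is possible there.

All alternatives of each non-terminal have pairwise disjoint FIRST sets.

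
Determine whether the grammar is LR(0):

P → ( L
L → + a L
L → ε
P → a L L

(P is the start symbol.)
No. Shift-reduce conflict between [L → .] and [L → . + a L]

A grammar is LR(0) if no state in the canonical LR(0) collection has:
  - both a shift item (dot before a terminal) and a complete item (shift-reduce conflict), or
  - two or more complete items (reduce-reduce conflict; the accept item [P' → P .] counts as a complete item here).

Augment with P' → P and build the canonical LR(0) collection (I0 = CLOSURE({[P' → . P]}), then GOTO on every symbol after a dot until no new states appear). It has 10 states:
  I0: { [P → . ( L], [P → . a L L], [P' → . P] }  — shift
  I1: { [L → . + a L], [L → .], [P → ( . L] }  — shift, reduce
  I2: { [P' → P .] }  — accept
  I3: { [L → . + a L], [L → .], [P → a . L L] }  — shift, reduce
  I4: { [L → + . a L] }  — shift
  I5: { [L → . + a L], [L → .], [P → a L . L] }  — shift, reduce
  I6: { [P → a L L .] }  — reduce
  I7: { [L → + a . L], [L → . + a L], [L → .] }  — shift, reduce
  I8: { [L → + a L .] }  — reduce
  I9: { [P → ( L .] }  — reduce

Conflict in state I1:
  Shift-reduce conflict between [L → .] and [L → . + a L]
So the grammar is NOT LR(0).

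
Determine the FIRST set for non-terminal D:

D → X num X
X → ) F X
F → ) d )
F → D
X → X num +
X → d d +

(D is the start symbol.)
To compute FIRST(D), examine every production with D on the left-hand side, reading each right-hand side left to right until a non-nullable symbol is reached.

FIRST sets of the other non-terminals involved (by the same procedure, iterated to a fixed point):
  FIRST(X) = { ')', 'd' }

From D → X num X:
  - X is a non-terminal: add FIRST(X) \ {ε} = { ')', 'd' }
    X is not nullable, so stop

Collecting: FIRST(D) = { ')', 'd' }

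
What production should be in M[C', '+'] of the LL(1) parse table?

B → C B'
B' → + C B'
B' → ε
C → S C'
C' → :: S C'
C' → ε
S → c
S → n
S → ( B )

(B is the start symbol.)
C' → ε

To find M[C', '+'], we find productions for C' where '+' is in the predict set (PREDICT(N → α) = (FIRST(α) \ {ε}) ∪ (FOLLOW(N) if α ⇒* ε)).

Relevant sets:
  FOLLOW(C') = { $, ')', '+' }

C' → :: S C': PREDICT = { '::' }
C' → ε: PREDICT = { $, ')', '+' }
  '+' is in predict set, so this production goes in M[C', '+']

M[C', '+'] = C' → ε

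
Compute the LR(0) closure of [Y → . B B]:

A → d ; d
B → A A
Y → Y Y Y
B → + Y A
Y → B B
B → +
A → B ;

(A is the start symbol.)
{ [A → . B ;], [A → . d ; d], [B → . + Y A], [B → . +], [B → . A A], [Y → . B B] }

To compute CLOSURE, for each item [A → α.Bβ] where B is a non-terminal, add [B → .γ] for all productions B → γ; repeat for the newly added items until nothing changes.

Start with: [Y → . B B]
  [Y → . B B] has the dot before B: add [B → . A A], [B → . + Y A], [B → . +]
  [B → . A A] has the dot before A: add [A → . d ; d], [A → . B ;]
No further items can be added.

CLOSURE = { [A → . B ;], [A → . d ; d], [B → . + Y A], [B → . +], [B → . A A], [Y → . B B] }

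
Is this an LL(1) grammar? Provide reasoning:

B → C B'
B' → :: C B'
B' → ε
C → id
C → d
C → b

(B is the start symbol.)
A grammar is LL(1) if for each non-terminal N with multiple productions, the predict sets of those productions are pairwise disjoint, where PREDICT(N → α) = (FIRST(α) \ {ε}) ∪ (FOLLOW(N) if α ⇒* ε).

Relevant sets:
  FOLLOW(B') = { $ }

For B':
  PREDICT(B' → :: C B') = { '::' }
  PREDICT(B' → ε) = { $ }
For C:
  PREDICT(C → id) = { 'id' }
  PREDICT(C → d) = { 'd' }
  PREDICT(C → b) = { 'b' }
B has a single production, so nothing to check there.

All predict sets are disjoint. The grammar IS LL(1).

Answer: Yes, the grammar is LL(1).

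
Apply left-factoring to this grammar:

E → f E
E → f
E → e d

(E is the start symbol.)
Left-factoring transforms A → αβ₁ | αβ₂ into A → αA' and A' → β₁ | β₂
(α is the longest common prefix among the alternatives). Repeat until
no nonterminal has two alternatives with a common prefix.

Round 1: E has alternatives sharing prefix 'f'. Introduce E': E → f E'
  Add: E' → E
  Add: E' → ε

No remaining common prefixes — done.

Resulting grammar:
E → f E'
E' → E
E' → ε
E → e d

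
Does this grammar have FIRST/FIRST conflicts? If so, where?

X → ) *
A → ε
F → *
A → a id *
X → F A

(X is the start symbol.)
No FIRST/FIRST conflicts.

A FIRST/FIRST conflict occurs when two productions N → α and N → β for the same non-terminal have FIRST(α) ∩ FIRST(β) ≠ ∅ (with ε ∈ FIRST of a nullable right-hand side, so two nullable alternatives also conflict).

FIRST sets of the non-terminals at (or reachable through a nullable prefix from) the front of some alternative:
  FIRST(F) = { '*' }

Productions for X:
  X → ) *: FIRST = { ')' }
  X → F A: FIRST = { '*' }
Productions for A:
  A → ε: FIRST = { ε }
  A → a id *: FIRST = { 'a' }
F has only one production, so no FIRST/FIRST conflict is possible there.

All alternatives of each non-terminal have pairwise disjoint FIRST sets.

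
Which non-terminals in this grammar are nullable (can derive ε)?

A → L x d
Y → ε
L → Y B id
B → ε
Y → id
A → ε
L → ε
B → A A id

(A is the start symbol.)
A non-terminal is nullable if it can derive ε (the empty string): either it has an ε-production, or it has a production whose right-hand side consists entirely of nullable non-terminals.

ε-productions: Y → ε, B → ε, A → ε, L → ε
So Y, B, A, L are immediately nullable.
Every non-terminal is now nullable.
Nullable = { 'A', 'B', 'L', 'Y' }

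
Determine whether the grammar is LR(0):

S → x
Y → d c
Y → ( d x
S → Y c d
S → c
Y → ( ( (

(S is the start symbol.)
Yes, the grammar is LR(0)

A grammar is LR(0) if no state in the canonical LR(0) collection has:
  - both a shift item (dot before a terminal) and a complete item (shift-reduce conflict), or
  - two or more complete items (reduce-reduce conflict; the accept item [S' → S .] counts as a complete item here).

Augment with S' → S and build the canonical LR(0) collection (I0 = CLOSURE({[S' → . S]}), then GOTO on every symbol after a dot until no new states appear). It has 14 states:
  I0: { [S → . Y c d], [S → . c], [S → . x], [S' → . S], [Y → . ( ( (], [Y → . ( d x], [Y → . d c] }  — shift
  I1: { [Y → ( . ( (], [Y → ( . d x] }  — shift
  I2: { [S' → S .] }  — accept
  I3: { [S → Y . c d] }  — shift
  I4: { [S → c .] }  — reduce
  I5: { [Y → d . c] }  — shift
  I6: { [S → x .] }  — reduce
  I7: { [Y → d c .] }  — reduce
  I8: { [S → Y c . d] }  — shift
  I9: { [S → Y c d .] }  — reduce
  I10: { [Y → ( ( . (] }  — shift
  I11: { [Y → ( d . x] }  — shift
  I12: { [Y → ( d x .] }  — reduce
  I13: { [Y → ( ( ( .] }  — reduce

Every state is either a pure shift/goto state or contains exactly one complete item and nothing to shift — no conflicts. The grammar is LR(0).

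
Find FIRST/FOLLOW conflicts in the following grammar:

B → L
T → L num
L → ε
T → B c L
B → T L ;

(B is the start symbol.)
A FIRST/FOLLOW conflict occurs when a non-terminal N has a nullable alternative N → β (β ⇒* ε) and another alternative N → α with FIRST(α) ∩ FOLLOW(N) ≠ ∅: on such a lookahead the parser cannot decide between expanding α and letting N vanish via β.

Nullable non-terminals: B, L.
FIRST sets used below: FIRST(L) = { ε }, FIRST(T) = { 'c', 'num' }

B: nullable alternative(s) B → L; FOLLOW(B) = { $, 'c' }
  B → L: FIRST \ {ε} = { } — this is the only nullable alternative, skip
  B → T L ;: FIRST \ {ε} = { 'c', 'num' } — overlaps FOLLOW(B) on { 'c' }: CONFLICT
L has a nullable alternative but only one production, so nothing to check.

T has no nullable alternative, so no FIRST/FOLLOW check is needed there.

So the grammar has 1 FIRST/FOLLOW conflict (marked CONFLICT above).

Answer: Yes. B → T L ';' with FOLLOW(B) on { 'c' }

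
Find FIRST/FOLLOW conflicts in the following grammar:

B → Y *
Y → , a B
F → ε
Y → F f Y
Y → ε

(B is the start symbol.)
No FIRST/FOLLOW conflicts.

A FIRST/FOLLOW conflict occurs when a non-terminal N has a nullable alternative N → β (β ⇒* ε) and another alternative N → α with FIRST(α) ∩ FOLLOW(N) ≠ ∅: on such a lookahead the parser cannot decide between expanding α and letting N vanish via β.

Nullable non-terminals: F, Y.
FIRST sets used below: FIRST(F) = { ε }
F has a nullable alternative but only one production, so nothing to check.

Y: nullable alternative(s) Y → ε; FOLLOW(Y) = { '*' }
  Y → , a B: FIRST \ {ε} = { ',' } — disjoint from FOLLOW(Y)
  Y → F f Y: FIRST \ {ε} = { 'f' } — disjoint from FOLLOW(Y)
  Y → ε: FIRST \ {ε} = { } — this is the only nullable alternative, skip

B has no nullable alternative, so no FIRST/FOLLOW check is needed there.

No FIRST/FOLLOW conflicts found.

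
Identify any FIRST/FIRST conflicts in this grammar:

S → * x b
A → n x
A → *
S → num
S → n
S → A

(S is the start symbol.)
Yes. S → '*' x b / S → A on { '*' }; S → n / S → A on { 'n' }

FIRST sets of the non-terminals at (or reachable through a nullable prefix from) the front of some alternative:
  FIRST(A) = { '*', 'n' }

Productions for S:
  S → * x b: FIRST = { '*' }
  S → num: FIRST = { 'num' }
  S → n: FIRST = { 'n' }
  S → A: FIRST = { '*', 'n' }
Productions for A:
  A → n x: FIRST = { 'n' }
  A → *: FIRST = { '*' }

Conflict for S: S → * x b and S → A
  Overlap: { '*' }
Conflict for S: S → n and S → A
  Overlap: { 'n' }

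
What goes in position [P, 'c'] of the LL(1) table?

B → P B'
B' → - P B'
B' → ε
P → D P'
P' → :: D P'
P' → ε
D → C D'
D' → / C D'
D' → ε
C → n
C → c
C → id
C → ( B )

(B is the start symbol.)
P → D P'

To find M[P, 'c'], we find productions for P where 'c' is in the predict set (PREDICT(N → α) = (FIRST(α) \ {ε}) ∪ (FOLLOW(N) if α ⇒* ε)).

Relevant sets:
  FIRST(D) = { '(', 'c', 'id', 'n' }

P → D P': PREDICT = { '(', 'c', 'id', 'n' }
  'c' is in predict set, so this production goes in M[P, 'c']

M[P, 'c'] = P → D P'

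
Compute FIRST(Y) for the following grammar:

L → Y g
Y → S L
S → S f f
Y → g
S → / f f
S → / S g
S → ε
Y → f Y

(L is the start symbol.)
FIRST sets of the other non-terminals involved (by the same procedure, iterated to a fixed point):
  FIRST(S) = { '/', 'f', ε }
  FIRST(L) = { '/', 'f', 'g' }

From Y → S L:
  - S is a non-terminal: add FIRST(S) \ {ε} = { '/', 'f' }
    S is nullable, so continue to the next symbol
  - L is a non-terminal: add FIRST(L) \ {ε} = { '/', 'f', 'g' }
    L is not nullable, so stop
From Y → g:
  - g is a terminal: add 'g' and stop
From Y → f Y:
  - f is a terminal: add 'f' and stop

Collecting: FIRST(Y) = { '/', 'f', 'g' }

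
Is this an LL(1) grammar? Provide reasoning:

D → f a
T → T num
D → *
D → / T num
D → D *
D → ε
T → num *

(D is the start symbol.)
No. Predict set conflict for D: { 'f' }

A grammar is LL(1) if for each non-terminal N with multiple productions, the predict sets of those productions are pairwise disjoint, where PREDICT(N → α) = (FIRST(α) \ {ε}) ∪ (FOLLOW(N) if α ⇒* ε).

Relevant sets:
  FIRST(D) = { '*', '/', 'f', ε }
  FIRST(T) = { 'num' }
  FOLLOW(D) = { $, '*' }

For D:
  PREDICT(D → f a) = { 'f' }
  PREDICT(D → '*') = { '*' }
  PREDICT(D → '/' T num) = { '/' }
  PREDICT(D → D '*') = { '*', '/', 'f' }
  PREDICT(D → ε) = { $, '*' }
For T:
  PREDICT(T → T num) = { 'num' }
  PREDICT(T → num '*') = { 'num' }

Conflict found: Predict set conflict for D: { 'f' }
The grammar is NOT LL(1).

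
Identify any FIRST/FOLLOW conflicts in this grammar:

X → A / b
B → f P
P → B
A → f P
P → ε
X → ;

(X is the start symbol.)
Nullable non-terminals: P.
FIRST sets used below: FIRST(B) = { 'f' }

P: nullable alternative(s) P → ε; FOLLOW(P) = { '/' }
  P → B: FIRST \ {ε} = { 'f' } — disjoint from FOLLOW(P)
  P → ε: FIRST \ {ε} = { } — this is the only nullable alternative, skip

A, B, X have no nullable alternative, so no FIRST/FOLLOW check is needed there.

No FIRST/FOLLOW conflicts found.

Answer: No FIRST/FOLLOW conflicts.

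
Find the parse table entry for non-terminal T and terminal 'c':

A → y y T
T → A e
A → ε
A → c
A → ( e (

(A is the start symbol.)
To find M[T, 'c'], we find productions for T where 'c' is in the predict set (PREDICT(N → α) = (FIRST(α) \ {ε}) ∪ (FOLLOW(N) if α ⇒* ε)).

Relevant sets:
  FIRST(A) = { '(', 'c', 'y', ε }

T → A e: PREDICT = { '(', 'c', 'e', 'y' }
  'c' is in predict set, so this production goes in M[T, 'c']

M[T, 'c'] = T → A e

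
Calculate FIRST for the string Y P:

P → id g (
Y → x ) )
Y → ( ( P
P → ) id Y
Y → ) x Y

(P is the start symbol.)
FIRST sets of the non-terminals involved (from the grammar, by fixed-point iteration):
  FIRST(Y) = { '(', ')', 'x' }

To compute FIRST(Y P), process the symbols left to right:
Symbol Y is a non-terminal. Add FIRST(Y) \ {ε} = { '(', ')', 'x' }
Y is not nullable (ε ∉ FIRST(Y)), so stop here.
FIRST(Y P) = { '(', ')', 'x' }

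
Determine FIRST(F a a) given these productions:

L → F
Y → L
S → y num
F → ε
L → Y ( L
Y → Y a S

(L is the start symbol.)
FIRST sets of the non-terminals involved (from the grammar, by fixed-point iteration):
  FIRST(F) = { ε }

To compute FIRST(F a a), process the symbols left to right:
Symbol F is a non-terminal. Add FIRST(F) \ {ε} = { }
F is nullable (ε ∈ FIRST(F)), continue to the next symbol.
Symbol a is a terminal. Add 'a' and stop.
FIRST(F a a) = { 'a' }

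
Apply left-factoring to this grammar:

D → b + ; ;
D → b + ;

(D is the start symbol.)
D → b + ; D'
D' → ;
D' → ε

Left-factoring transforms A → αβ₁ | αβ₂ into A → αA' and A' → β₁ | β₂
(α is the longest common prefix among the alternatives). Repeat until
no nonterminal has two alternatives with a common prefix.

Round 1: D has alternatives sharing prefix 'b + ;'. Introduce D': D → b + ; D'
  Add: D' → ;
  Add: D' → ε

No remaining common prefixes — done.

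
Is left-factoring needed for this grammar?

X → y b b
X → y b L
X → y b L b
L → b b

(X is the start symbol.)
Yes, X has productions with common prefix 'y b'

Left-factoring is needed when two productions for the same non-terminal
share a common prefix on the right-hand side.

Productions for X:
  X → y b b
  X → y b L
  X → y b L b

Found common prefix 'y b' in productions for X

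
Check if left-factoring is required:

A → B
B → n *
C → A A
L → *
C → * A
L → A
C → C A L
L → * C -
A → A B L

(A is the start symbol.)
Yes, L has productions with common prefix '*'

Left-factoring is needed when two productions for the same non-terminal
share a common prefix on the right-hand side.

Productions for A:
  A → B
  A → A B L
Productions for C:
  C → A A
  C → * A
  C → C A L
Productions for L:
  L → *
  L → A
  L → * C -

Found common prefix '*' in productions for L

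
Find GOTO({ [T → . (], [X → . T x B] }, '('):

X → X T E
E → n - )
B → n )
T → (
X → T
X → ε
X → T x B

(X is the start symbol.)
{ [T → ( .] }

GOTO(I, '(') = CLOSURE({ [A → αX.β] : [A → α.Xβ] ∈ I, X = '(' })

Items with dot before '(', with the dot advanced:
  [T → . (] → [T → ( .]
Closure adds nothing (no advanced item has the dot before a non-terminal).

GOTO = { [T → ( .] }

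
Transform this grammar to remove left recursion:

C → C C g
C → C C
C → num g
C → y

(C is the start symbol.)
C is directly left-recursive. The standard transformation for
  A → A α₁ | ... | A α_m | β₁ | ... | β_n
is
  A  → β₁ A' | ... | β_n A'
  A' → α₁ A' | ... | α_m A' | ε

C → num g becomes C → num g C'
C → y becomes C → y C'
C → C C g becomes C' → C g C'
C → C C becomes C' → C C'
Add C' → ε

Resulting grammar:
C → num g C'
C → y C'
C' → C g C'
C' → C C'
C' → ε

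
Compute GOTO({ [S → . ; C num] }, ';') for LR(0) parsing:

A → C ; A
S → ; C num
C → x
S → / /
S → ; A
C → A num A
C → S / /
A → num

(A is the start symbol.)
{ [A → . C ; A], [A → . num], [C → . A num A], [C → . S / /], [C → . x], [S → . / /], [S → . ; A], [S → . ; C num], [S → ; . C num] }

GOTO(I, ';') = CLOSURE({ [A → αX.β] : [A → α.Xβ] ∈ I, X = ';' })

Items with dot before ';', with the dot advanced:
  [S → . ; C num] → [S → ; . C num]
Closure of the advanced items:
  [S → ; . C num] has the dot before C: add [C → . x], [C → . A num A], [C → . S / /]
  [C → . A num A] has the dot before A: add [A → . C ; A], [A → . num]
  [C → . S / /] has the dot before S: add [S → . ; C num], [S → . / /], [S → . ; A]

GOTO = { [A → . C ; A], [A → . num], [C → . A num A], [C → . S / /], [C → . x], [S → . / /], [S → . ; A], [S → . ; C num], [S → ; . C num] }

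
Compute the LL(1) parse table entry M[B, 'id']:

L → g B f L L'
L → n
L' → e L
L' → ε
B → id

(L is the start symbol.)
To find M[B, 'id'], we find productions for B where 'id' is in the predict set (PREDICT(N → α) = (FIRST(α) \ {ε}) ∪ (FOLLOW(N) if α ⇒* ε)).

B → id: PREDICT = { 'id' }
  'id' is in predict set, so this production goes in M[B, 'id']

M[B, 'id'] = B → id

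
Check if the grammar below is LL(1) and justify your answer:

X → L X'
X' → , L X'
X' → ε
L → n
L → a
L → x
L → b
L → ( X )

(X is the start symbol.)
Yes, the grammar is LL(1).

Relevant sets:
  FOLLOW(X') = { $, ')' }

For X':
  PREDICT(X' → ',' L X') = { ',' }
  PREDICT(X' → ε) = { $, ')' }
For L:
  PREDICT(L → n) = { 'n' }
  PREDICT(L → a) = { 'a' }
  PREDICT(L → x) = { 'x' }
  PREDICT(L → b) = { 'b' }
  PREDICT(L → '(' X ')') = { '(' }
X has a single production, so nothing to check there.

All predict sets are disjoint. The grammar IS LL(1).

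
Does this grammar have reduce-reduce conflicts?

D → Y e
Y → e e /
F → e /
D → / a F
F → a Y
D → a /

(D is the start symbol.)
No reduce-reduce conflicts

Augment with D' → D and build the canonical LR(0) collection (I0 = CLOSURE({[D' → . D]}), then GOTO on every symbol after a dot until no new states appear). It has 16 states:
  I0: { [D → . / a F], [D → . Y e], [D → . a /], [D' → . D], [Y → . e e /] }  — shift
  I1: { [D → / . a F] }  — shift
  I2: { [D' → D .] }  — accept
  I3: { [D → Y . e] }  — shift
  I4: { [D → a . /] }  — shift
  I5: { [Y → e . e /] }  — shift
  I6: { [Y → e e . /] }  — shift
  I7: { [Y → e e / .] }  — reduce
  I8: { [D → a / .] }  — reduce
  I9: { [D → Y e .] }  — reduce
  I10: { [D → / a . F], [F → . a Y], [F → . e /] }  — shift
  I11: { [D → / a F .] }  — reduce
  I12: { [F → a . Y], [Y → . e e /] }  — shift
  I13: { [F → e . /] }  — shift
  I14: { [F → e / .] }  — reduce
  I15: { [F → a Y .] }  — reduce

No state contains more than one complete item.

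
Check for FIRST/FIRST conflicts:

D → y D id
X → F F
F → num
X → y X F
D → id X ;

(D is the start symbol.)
No FIRST/FIRST conflicts.

FIRST sets of the non-terminals at (or reachable through a nullable prefix from) the front of some alternative:
  FIRST(F) = { 'num' }

Productions for D:
  D → y D id: FIRST = { 'y' }
  D → id X ;: FIRST = { 'id' }
Productions for X:
  X → F F: FIRST = { 'num' }
  X → y X F: FIRST = { 'y' }
F has only one production, so no FIRST/FIRST conflict is possible there.

All alternatives of each non-terminal have pairwise disjoint FIRST sets.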